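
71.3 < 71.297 False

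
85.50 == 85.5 True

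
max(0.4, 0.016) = 0.4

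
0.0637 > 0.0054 True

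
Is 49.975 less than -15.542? No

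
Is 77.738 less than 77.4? No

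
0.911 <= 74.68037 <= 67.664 False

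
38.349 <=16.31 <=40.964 False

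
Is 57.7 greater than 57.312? Yes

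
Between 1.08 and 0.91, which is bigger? 1.08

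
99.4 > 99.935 False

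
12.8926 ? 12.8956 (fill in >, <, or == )<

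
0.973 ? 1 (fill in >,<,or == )<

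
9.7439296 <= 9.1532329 False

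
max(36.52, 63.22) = 63.22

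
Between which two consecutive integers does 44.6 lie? 44 and 45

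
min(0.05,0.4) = 0.05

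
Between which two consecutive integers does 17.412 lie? 17 and 18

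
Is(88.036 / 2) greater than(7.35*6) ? No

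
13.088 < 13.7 True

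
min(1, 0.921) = 0.921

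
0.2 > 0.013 True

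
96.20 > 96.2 False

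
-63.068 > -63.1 True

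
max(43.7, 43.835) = 43.835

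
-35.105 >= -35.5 True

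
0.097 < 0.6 True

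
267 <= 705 True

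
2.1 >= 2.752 False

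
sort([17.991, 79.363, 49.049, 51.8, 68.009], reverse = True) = [79.363, 68.009, 51.8, 49.049, 17.991]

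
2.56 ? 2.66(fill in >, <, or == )<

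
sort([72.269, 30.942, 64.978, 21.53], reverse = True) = [72.269, 64.978, 30.942, 21.53]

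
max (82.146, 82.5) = 82.5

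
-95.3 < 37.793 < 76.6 True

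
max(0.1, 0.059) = 0.1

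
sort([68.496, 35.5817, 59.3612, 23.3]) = [23.3, 35.5817, 59.3612, 68.496]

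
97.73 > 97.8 False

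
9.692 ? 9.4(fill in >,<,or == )>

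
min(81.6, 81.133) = 81.133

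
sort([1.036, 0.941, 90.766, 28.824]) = [0.941, 1.036, 28.824, 90.766]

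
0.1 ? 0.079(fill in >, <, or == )>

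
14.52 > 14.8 False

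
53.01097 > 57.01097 False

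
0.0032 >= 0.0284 False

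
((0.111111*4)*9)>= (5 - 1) False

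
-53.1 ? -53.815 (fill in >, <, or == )>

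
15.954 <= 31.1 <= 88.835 True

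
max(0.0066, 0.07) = 0.07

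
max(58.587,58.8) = 58.8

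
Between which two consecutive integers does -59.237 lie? -60 and -59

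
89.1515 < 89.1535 True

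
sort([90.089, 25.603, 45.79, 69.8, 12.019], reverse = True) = [90.089, 69.8, 45.79, 25.603, 12.019]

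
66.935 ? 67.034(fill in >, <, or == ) <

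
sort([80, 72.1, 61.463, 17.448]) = [17.448, 61.463, 72.1, 80]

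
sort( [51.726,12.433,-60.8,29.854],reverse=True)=[51.726,29.854,12.433,-60.8]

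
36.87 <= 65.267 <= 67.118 True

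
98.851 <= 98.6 False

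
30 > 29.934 True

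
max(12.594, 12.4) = 12.594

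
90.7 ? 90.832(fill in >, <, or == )<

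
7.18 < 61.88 True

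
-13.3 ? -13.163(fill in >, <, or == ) <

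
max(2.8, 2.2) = 2.8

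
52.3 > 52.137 True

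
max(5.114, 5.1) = 5.114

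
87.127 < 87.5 True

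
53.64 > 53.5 True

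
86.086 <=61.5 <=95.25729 False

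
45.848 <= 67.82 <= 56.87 False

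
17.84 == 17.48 False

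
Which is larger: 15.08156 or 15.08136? 15.08156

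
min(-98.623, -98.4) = -98.623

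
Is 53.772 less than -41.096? No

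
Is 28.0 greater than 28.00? No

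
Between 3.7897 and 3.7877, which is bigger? 3.7897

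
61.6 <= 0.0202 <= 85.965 False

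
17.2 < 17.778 True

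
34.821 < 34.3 False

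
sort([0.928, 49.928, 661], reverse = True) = [661, 49.928, 0.928]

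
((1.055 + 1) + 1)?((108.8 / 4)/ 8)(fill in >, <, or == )<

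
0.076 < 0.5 True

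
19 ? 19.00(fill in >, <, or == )==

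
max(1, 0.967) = 1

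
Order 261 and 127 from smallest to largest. 127,261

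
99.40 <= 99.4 True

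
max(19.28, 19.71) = 19.71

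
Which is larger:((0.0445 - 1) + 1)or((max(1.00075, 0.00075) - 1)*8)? ((0.0445 - 1) + 1)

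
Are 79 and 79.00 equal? Yes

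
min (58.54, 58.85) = 58.54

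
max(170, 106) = 170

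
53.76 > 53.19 True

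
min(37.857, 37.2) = 37.2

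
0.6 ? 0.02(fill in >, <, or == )>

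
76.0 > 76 False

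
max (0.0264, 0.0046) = 0.0264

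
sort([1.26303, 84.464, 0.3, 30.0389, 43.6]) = [0.3, 1.26303, 30.0389, 43.6, 84.464]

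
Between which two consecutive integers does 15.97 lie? 15 and 16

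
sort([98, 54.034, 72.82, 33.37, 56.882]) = [33.37, 54.034, 56.882, 72.82, 98]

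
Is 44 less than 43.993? No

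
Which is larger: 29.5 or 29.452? 29.5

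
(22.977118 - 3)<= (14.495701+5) False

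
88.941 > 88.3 True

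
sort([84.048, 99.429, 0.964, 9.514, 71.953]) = [0.964, 9.514, 71.953, 84.048, 99.429]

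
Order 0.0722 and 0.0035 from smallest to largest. 0.0035,0.0722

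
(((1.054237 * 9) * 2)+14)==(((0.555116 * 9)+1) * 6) False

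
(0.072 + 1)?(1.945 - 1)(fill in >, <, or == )>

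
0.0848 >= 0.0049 True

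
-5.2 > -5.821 True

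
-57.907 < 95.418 True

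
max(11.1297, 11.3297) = 11.3297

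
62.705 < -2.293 False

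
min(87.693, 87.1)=87.1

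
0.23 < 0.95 True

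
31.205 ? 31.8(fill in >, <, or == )<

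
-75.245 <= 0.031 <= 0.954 True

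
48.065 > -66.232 True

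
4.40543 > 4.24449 True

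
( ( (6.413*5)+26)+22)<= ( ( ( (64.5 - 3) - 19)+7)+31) True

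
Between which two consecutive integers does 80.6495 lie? 80 and 81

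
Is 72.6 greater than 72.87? No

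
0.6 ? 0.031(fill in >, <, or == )>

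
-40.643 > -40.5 False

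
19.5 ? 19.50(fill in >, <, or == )==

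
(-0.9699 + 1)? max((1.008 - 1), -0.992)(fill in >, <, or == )>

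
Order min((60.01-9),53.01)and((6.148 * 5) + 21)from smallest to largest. min((60.01-9),53.01),((6.148 * 5) + 21)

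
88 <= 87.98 False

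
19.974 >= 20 False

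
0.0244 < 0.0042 False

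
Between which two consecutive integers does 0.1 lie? 0 and 1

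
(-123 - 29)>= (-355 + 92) True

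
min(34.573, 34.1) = 34.1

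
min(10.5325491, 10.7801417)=10.5325491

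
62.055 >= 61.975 True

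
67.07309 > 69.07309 False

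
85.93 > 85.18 True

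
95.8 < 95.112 False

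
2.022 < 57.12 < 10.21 False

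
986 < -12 False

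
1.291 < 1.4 True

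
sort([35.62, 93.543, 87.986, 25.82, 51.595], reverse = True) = [93.543, 87.986, 51.595, 35.62, 25.82]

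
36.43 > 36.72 False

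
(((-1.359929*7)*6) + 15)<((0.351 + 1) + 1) True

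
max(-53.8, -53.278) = -53.278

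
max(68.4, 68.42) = 68.42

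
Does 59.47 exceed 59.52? No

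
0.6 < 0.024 False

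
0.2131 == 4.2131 False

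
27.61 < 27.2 False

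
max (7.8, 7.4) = 7.8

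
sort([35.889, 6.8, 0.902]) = [0.902, 6.8, 35.889]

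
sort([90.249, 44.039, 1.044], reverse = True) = [90.249, 44.039, 1.044]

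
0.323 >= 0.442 False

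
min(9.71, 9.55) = 9.55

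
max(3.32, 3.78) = 3.78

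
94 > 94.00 False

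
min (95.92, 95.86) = 95.86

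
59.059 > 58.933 True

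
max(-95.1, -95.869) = -95.1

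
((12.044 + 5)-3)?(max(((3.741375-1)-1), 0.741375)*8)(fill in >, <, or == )>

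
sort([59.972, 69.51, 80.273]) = [59.972, 69.51, 80.273]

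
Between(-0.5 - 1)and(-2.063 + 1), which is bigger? (-2.063 + 1)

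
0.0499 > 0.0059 True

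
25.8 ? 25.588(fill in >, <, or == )>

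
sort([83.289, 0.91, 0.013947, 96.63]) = [0.013947, 0.91, 83.289, 96.63]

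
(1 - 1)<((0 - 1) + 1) False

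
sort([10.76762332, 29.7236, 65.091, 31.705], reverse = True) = [65.091, 31.705, 29.7236, 10.76762332]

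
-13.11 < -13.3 False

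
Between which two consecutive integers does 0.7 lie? 0 and 1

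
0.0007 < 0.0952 True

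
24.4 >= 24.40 True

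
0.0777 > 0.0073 True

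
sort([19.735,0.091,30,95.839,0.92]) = [0.091,0.92,19.735,30,95.839]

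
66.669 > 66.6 True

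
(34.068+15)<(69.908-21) False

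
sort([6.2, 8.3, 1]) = [1, 6.2, 8.3]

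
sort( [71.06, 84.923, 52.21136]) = [52.21136, 71.06, 84.923]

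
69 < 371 True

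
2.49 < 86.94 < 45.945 False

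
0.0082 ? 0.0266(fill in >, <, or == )<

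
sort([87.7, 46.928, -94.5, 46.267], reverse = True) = [87.7, 46.928, 46.267, -94.5]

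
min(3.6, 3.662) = 3.6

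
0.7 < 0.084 False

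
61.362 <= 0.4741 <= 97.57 False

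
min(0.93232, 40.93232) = 0.93232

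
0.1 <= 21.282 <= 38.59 True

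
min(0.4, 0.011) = 0.011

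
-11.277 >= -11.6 True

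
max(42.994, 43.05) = 43.05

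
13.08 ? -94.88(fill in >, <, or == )>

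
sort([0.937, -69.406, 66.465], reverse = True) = [66.465, 0.937, -69.406]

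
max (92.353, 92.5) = 92.5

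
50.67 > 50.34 True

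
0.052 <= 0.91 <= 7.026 True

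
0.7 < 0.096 False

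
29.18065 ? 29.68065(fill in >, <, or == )<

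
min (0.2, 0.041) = 0.041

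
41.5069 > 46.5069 False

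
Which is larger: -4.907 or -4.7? -4.7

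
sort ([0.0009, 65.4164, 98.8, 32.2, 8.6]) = [0.0009, 8.6, 32.2, 65.4164, 98.8]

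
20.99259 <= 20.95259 False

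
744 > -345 True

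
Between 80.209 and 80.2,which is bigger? 80.209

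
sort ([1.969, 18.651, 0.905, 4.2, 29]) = [0.905, 1.969, 4.2, 18.651, 29]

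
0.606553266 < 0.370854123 False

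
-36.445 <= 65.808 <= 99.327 True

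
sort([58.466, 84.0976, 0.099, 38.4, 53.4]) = [0.099, 38.4, 53.4, 58.466, 84.0976]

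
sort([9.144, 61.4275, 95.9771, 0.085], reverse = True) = [95.9771, 61.4275, 9.144, 0.085]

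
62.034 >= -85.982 True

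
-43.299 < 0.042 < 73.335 True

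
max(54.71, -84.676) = 54.71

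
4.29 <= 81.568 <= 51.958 False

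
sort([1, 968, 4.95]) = [1, 4.95, 968]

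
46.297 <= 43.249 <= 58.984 False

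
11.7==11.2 False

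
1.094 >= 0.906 True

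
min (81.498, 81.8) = 81.498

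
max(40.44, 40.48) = 40.48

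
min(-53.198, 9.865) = -53.198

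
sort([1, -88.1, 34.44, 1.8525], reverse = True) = [34.44, 1.8525, 1, -88.1]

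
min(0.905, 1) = 0.905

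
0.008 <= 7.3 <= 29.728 True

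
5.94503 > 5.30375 True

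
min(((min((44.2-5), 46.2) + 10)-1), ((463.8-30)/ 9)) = 48.2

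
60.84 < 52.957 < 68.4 False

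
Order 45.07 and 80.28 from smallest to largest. 45.07, 80.28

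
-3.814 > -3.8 False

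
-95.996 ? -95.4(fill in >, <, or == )<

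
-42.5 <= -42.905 False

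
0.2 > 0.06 True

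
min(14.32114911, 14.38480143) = 14.32114911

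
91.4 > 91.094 True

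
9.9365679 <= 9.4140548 False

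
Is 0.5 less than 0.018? No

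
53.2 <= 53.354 True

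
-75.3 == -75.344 False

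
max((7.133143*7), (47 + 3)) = 50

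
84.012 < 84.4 True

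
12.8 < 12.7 False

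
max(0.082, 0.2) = 0.2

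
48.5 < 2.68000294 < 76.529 False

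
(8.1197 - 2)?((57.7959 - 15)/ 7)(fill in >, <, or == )>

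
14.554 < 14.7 True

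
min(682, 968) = 682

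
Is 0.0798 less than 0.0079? No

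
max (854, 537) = 854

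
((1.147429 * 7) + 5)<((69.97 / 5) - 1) False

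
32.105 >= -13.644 True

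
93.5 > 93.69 False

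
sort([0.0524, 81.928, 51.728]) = [0.0524, 51.728, 81.928]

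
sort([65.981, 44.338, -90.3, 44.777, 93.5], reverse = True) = [93.5, 65.981, 44.777, 44.338, -90.3]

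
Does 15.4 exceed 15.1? Yes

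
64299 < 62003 False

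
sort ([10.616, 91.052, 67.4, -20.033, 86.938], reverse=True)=[91.052, 86.938, 67.4, 10.616, -20.033]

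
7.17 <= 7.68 True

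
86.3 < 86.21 False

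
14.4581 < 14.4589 True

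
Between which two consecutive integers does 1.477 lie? 1 and 2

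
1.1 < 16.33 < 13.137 False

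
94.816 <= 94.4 False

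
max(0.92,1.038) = 1.038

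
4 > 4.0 False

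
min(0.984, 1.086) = 0.984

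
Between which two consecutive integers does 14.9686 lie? 14 and 15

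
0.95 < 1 True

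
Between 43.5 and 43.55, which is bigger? 43.55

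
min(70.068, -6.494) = -6.494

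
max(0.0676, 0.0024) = 0.0676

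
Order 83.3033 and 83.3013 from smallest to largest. 83.3013,83.3033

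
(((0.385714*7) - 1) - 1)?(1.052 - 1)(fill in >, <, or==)>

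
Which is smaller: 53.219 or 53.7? 53.219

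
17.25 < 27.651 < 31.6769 True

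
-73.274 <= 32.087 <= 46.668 True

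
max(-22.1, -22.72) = -22.1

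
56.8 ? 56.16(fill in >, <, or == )>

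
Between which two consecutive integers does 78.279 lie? 78 and 79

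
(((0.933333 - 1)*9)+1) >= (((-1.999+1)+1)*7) True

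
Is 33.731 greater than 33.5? Yes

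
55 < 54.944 False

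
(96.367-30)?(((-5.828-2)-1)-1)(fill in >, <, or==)>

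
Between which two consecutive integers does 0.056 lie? 0 and 1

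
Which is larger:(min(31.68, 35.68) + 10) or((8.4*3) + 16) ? (min(31.68, 35.68) + 10)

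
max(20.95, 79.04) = 79.04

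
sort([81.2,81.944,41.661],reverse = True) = [81.944,81.2,41.661]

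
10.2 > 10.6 False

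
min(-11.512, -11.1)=-11.512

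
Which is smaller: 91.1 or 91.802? 91.1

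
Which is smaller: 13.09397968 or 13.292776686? 13.09397968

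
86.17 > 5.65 True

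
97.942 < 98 True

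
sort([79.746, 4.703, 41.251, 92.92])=[4.703, 41.251, 79.746, 92.92]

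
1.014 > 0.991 True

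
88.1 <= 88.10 True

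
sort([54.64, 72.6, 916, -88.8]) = [-88.8, 54.64, 72.6, 916]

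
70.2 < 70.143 False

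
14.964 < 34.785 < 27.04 False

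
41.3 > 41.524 False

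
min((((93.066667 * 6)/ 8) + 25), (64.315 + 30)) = 94.315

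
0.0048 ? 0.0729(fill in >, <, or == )<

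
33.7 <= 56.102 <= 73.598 True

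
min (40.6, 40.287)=40.287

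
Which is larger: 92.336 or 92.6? 92.6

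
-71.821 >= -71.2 False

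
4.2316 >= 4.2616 False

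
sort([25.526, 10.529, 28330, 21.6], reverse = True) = [28330, 25.526, 21.6, 10.529]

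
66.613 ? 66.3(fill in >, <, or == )>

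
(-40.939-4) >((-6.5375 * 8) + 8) False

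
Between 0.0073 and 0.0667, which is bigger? 0.0667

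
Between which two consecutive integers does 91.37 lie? 91 and 92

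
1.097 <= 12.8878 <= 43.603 True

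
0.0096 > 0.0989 False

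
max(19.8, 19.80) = 19.80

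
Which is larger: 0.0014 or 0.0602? 0.0602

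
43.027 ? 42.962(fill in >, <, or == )>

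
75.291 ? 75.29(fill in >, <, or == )>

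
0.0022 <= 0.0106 True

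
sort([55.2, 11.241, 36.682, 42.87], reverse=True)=[55.2, 42.87, 36.682, 11.241]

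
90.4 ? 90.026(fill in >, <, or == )>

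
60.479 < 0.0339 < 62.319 False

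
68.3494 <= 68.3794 True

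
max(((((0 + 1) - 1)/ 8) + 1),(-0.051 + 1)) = 1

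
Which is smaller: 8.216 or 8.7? 8.216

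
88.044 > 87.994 True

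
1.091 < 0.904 False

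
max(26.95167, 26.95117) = 26.95167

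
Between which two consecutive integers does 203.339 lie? 203 and 204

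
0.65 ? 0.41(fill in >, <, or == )>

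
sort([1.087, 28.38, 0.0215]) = [0.0215, 1.087, 28.38]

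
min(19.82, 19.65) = 19.65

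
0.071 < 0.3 True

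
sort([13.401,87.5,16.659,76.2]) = [13.401,16.659,76.2,87.5]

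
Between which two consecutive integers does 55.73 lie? 55 and 56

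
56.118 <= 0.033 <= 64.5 False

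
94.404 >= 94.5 False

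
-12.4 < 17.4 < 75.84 True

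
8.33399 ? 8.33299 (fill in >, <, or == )>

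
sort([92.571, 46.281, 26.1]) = [26.1, 46.281, 92.571]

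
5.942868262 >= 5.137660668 True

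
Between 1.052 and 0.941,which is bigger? 1.052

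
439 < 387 False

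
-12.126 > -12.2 True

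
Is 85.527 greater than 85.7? No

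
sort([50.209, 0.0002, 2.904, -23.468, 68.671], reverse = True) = [68.671, 50.209, 2.904, 0.0002, -23.468]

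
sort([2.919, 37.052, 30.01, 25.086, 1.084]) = [1.084, 2.919, 25.086, 30.01, 37.052]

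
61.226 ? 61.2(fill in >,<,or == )>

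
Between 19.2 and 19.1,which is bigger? 19.2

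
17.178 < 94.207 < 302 True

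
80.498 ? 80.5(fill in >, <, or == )<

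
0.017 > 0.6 False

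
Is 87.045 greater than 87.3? No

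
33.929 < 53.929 True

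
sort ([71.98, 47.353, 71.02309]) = [47.353, 71.02309, 71.98]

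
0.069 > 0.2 False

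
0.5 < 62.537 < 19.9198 False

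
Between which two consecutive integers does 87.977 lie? 87 and 88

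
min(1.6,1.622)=1.6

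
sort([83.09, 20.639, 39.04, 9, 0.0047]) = [0.0047, 9, 20.639, 39.04, 83.09]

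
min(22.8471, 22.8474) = 22.8471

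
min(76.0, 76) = 76.0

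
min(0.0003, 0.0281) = 0.0003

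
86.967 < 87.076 True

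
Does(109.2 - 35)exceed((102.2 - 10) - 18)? No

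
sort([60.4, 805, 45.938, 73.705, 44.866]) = [44.866, 45.938, 60.4, 73.705, 805]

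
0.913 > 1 False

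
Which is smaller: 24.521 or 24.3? 24.3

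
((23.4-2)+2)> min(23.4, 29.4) False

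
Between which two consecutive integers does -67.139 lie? -68 and -67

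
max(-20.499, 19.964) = 19.964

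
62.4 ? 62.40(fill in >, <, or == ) ==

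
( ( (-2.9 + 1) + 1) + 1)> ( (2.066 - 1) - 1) True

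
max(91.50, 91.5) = 91.5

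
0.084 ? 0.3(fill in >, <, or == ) <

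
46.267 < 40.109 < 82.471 False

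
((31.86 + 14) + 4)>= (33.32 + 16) True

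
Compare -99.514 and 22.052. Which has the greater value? 22.052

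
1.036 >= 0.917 True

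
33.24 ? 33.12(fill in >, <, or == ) >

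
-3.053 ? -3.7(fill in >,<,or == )>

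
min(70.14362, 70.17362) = 70.14362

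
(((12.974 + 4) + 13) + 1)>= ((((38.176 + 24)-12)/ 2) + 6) False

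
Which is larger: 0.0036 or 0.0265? 0.0265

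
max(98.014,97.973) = 98.014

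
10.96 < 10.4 False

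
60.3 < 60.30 False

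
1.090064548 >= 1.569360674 False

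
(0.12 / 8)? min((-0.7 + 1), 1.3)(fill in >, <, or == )<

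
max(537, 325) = 537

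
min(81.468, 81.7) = 81.468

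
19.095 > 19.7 False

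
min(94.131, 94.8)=94.131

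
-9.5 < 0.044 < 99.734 True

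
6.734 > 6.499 True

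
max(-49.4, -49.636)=-49.4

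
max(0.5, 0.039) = 0.5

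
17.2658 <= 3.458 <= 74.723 False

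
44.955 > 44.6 True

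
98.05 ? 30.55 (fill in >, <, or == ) >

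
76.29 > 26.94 True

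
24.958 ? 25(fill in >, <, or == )<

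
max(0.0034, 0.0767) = 0.0767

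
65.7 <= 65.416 False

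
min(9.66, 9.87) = 9.66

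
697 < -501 False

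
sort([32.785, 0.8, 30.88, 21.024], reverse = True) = [32.785, 30.88, 21.024, 0.8]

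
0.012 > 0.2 False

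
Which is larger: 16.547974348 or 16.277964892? 16.547974348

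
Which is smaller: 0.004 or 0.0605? 0.004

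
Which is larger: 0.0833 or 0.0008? 0.0833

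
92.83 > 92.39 True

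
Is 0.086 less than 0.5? Yes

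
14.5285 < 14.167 False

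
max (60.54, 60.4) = 60.54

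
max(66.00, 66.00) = 66.00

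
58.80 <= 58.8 True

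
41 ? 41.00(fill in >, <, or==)==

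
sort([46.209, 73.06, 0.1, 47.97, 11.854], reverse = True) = [73.06, 47.97, 46.209, 11.854, 0.1]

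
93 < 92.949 False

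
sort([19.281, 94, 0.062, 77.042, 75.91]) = [0.062, 19.281, 75.91, 77.042, 94]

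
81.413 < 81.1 False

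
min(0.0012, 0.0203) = 0.0012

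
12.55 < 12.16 False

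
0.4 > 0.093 True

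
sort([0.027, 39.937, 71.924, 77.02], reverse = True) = [77.02, 71.924, 39.937, 0.027]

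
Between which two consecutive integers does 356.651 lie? 356 and 357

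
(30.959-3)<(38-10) True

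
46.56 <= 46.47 False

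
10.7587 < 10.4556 False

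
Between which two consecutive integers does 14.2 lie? 14 and 15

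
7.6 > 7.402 True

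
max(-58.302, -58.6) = -58.302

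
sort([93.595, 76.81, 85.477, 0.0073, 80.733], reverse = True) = [93.595, 85.477, 80.733, 76.81, 0.0073]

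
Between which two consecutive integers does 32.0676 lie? 32 and 33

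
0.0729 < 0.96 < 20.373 True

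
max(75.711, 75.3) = 75.711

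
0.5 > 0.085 True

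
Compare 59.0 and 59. They are equal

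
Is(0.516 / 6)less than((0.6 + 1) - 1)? Yes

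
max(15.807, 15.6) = 15.807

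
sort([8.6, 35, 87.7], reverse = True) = [87.7, 35, 8.6]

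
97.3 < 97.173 False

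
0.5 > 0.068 True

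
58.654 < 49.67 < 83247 False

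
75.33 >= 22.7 True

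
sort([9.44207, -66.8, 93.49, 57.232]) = [-66.8, 9.44207, 57.232, 93.49]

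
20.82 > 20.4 True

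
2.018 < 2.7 True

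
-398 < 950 True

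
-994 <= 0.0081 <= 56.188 True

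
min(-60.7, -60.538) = -60.7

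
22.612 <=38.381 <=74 True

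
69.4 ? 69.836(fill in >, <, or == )<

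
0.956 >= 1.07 False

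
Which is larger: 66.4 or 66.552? 66.552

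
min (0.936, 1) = 0.936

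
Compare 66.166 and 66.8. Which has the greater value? 66.8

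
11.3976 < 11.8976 True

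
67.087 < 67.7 True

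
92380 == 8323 False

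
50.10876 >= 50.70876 False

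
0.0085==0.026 False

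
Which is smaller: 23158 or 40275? 23158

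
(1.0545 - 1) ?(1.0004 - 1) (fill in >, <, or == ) >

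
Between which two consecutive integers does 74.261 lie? 74 and 75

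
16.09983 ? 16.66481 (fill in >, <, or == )<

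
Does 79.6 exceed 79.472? Yes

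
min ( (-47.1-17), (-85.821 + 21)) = -64.821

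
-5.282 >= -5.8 True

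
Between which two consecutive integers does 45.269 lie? 45 and 46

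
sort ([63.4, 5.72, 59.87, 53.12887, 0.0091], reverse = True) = [63.4, 59.87, 53.12887, 5.72, 0.0091]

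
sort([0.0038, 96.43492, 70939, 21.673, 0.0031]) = [0.0031, 0.0038, 21.673, 96.43492, 70939]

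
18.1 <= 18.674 True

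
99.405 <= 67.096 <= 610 False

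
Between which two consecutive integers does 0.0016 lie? 0 and 1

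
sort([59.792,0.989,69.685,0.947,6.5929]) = [0.947,0.989,6.5929,59.792,69.685]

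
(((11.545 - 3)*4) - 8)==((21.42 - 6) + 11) False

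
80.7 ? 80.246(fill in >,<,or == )>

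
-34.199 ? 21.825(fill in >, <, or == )<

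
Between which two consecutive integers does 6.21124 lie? 6 and 7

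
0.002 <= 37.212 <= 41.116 True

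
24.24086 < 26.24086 True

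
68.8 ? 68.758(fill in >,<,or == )>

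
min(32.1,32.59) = 32.1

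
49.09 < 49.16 True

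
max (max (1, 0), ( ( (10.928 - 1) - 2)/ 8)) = 1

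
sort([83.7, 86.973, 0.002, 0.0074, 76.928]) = [0.002, 0.0074, 76.928, 83.7, 86.973]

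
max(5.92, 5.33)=5.92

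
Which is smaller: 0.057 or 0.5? 0.057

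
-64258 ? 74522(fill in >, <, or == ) <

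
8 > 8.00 False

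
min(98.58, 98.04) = 98.04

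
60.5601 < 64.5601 True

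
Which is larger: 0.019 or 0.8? 0.8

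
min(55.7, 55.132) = 55.132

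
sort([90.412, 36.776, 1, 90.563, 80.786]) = [1, 36.776, 80.786, 90.412, 90.563]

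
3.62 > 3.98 False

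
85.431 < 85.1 False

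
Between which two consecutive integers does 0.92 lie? 0 and 1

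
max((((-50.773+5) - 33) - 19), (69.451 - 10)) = 59.451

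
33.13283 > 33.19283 False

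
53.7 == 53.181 False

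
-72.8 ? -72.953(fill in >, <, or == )>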